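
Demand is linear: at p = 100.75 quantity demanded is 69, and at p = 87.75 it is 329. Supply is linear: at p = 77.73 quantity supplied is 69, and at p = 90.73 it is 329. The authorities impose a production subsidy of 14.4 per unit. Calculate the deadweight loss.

1036.80

Demand slope = (87.75 − 100.75)/(329 − 69) = −0.05, so p = 104.2 − 0.05q.
Supply slope = (90.73 − 77.73)/(329 − 69) = 0.05, so p = 74.28 + 0.05q.
Competitive equilibrium: 104.2 − 0.05q = 74.28 + 0.05q → q* = 299.2, p* = 89.24.
The subsidy lowers effective supply by 14.4: p = 59.88 + 0.05q.
New quantity: 104.2 − 0.05q = 59.88 + 0.05q → q' = 443.2.
Overproduction Δq = 443.2 − 299.2 = 144; wedge = subsidy = 14.4.
Deadweight loss = ½ × 144 × 14.4 = 1036.80.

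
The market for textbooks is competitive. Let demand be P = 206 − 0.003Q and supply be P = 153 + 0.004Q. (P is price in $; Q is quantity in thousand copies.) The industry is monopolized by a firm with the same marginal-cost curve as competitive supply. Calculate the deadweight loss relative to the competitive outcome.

Competitive equilibrium: 206 − 0.003Q = 153 + 0.004Q → Q* = 7571.4286, P* = 183.2857.
Marginal revenue: MR = 206 − 0.006Q. Set MR = MC: 206 − 0.006Q = 153 + 0.004Q → Q_m = 5300.
Price P_m = 206 − 0.003·5300 = 190.1; MC(Q_m) = 153 + 0.004·5300 = 174.2.
Competitive Q* = 7571.4286, so ΔQ = 2271.4286; wedge = 190.1 − 174.2 = 15.9.
The triangle = ½ × 2271.4286 × 15.9 = $18057.86 thousand.

$18057.86 thousand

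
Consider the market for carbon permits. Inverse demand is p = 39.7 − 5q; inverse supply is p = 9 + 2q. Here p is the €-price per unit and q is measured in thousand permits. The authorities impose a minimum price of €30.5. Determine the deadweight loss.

€22.68 thousand

Competitive equilibrium: 39.7 − 5q = 9 + 2q → q* = 4.3857, p* = 17.7714.
At the floor p = 30.5, quantity demanded = (39.7 − 30.5)/5 = 1.84.
Sellers' marginal cost at q' = 1.84: 9 + 2·1.84 = 12.68.
Δq = 4.3857 − 1.84 = 2.5457; wedge = 30.5 − 12.68 = 17.82.
The triangle = ½ × 2.5457 × 17.82 = €22.68 thousand.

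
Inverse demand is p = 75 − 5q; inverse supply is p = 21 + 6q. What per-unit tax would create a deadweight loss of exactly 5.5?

Competitive equilibrium: 75 − 5q = 21 + 6q → q* = 4.9091, p* = 50.4545.
A tax t gives Δq = t/11 and wedge t, so DWL = t²/22.
t²/22 = 5.5 → t² = 121 → t = 11.

11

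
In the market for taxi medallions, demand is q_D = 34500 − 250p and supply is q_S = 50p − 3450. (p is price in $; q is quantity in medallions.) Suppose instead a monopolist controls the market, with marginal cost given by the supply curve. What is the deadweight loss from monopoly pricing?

$2024.23

In inverse form: demand p = 138 − 0.004q, supply p = 69 + 0.02q.
Competitive equilibrium: 138 − 0.004q = 69 + 0.02q → q* = 2875, p* = 126.5.
Marginal revenue: MR = 138 − 0.008q. Set MR = MC: 138 − 0.008q = 69 + 0.02q → q_m = 2464.285714.
Price p_m = 138 − 0.004·2464.285714 = 128.142857; MC(q_m) = 69 + 0.02·2464.285714 = 118.285714.
Competitive q* = 2875, so Δq = 410.714286; wedge = 128.142857 − 118.285714 = 9.857143.
Welfare loss = ½ × 410.714286 × 9.857143 = $2024.23.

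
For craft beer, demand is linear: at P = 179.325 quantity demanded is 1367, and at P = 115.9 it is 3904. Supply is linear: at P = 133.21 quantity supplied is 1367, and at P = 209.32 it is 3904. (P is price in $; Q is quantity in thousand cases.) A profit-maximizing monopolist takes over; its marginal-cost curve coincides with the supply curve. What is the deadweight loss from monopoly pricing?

$13062.58 thousand

Demand slope = (115.9 − 179.325)/(3904 − 1367) = −0.025, so P = 213.5 − 0.025Q.
Supply slope = (209.32 − 133.21)/(3904 − 1367) = 0.03, so P = 92.2 + 0.03Q.
Competitive equilibrium: 213.5 − 0.025Q = 92.2 + 0.03Q → Q* = 2205.45455, P* = 158.36364.
Marginal revenue: MR = 213.5 − 0.05Q. Set MR = MC: 213.5 − 0.05Q = 92.2 + 0.03Q → Q_m = 1516.25.
Price P_m = 213.5 − 0.025·1516.25 = 175.59375; MC(Q_m) = 92.2 + 0.03·1516.25 = 137.6875.
Competitive Q* = 2205.45455, so ΔQ = 689.20455; wedge = 175.59375 − 137.6875 = 37.90625.
DWL = ½ × 689.20455 × 37.90625 = $13062.58 thousand.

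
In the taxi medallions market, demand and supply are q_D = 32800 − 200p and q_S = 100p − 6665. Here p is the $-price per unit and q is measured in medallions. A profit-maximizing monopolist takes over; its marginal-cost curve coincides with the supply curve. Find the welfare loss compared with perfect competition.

In inverse form: demand p = 164 − 0.005q, supply p = 66.65 + 0.01q.
Competitive equilibrium: 164 − 0.005q = 66.65 + 0.01q → q* = 6490, p* = 131.55.
Marginal revenue: MR = 164 − 0.01q. Set MR = MC: 164 − 0.01q = 66.65 + 0.01q → q_m = 4867.5.
Price p_m = 164 − 0.005·4867.5 = 139.6625; MC(q_m) = 66.65 + 0.01·4867.5 = 115.325.
Competitive q* = 6490, so Δq = 1622.5; wedge = 139.6625 − 115.325 = 24.3375.
Welfare loss = ½ × 1622.5 × 24.3375 = $19743.80.

$19743.80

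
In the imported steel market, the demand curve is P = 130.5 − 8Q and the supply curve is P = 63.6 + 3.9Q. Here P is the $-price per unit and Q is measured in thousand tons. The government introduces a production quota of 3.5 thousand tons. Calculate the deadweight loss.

$26.79 thousand

Competitive equilibrium: 130.5 − 8Q = 63.6 + 3.9Q → Q* = 5.6218, P* = 85.5252.
At Q = 3.5: demand price = 130.5 − 8·3.5 = 102.5; supply price = 63.6 + 3.9·3.5 = 77.25.
ΔQ = 5.6218 − 3.5 = 2.1218; wedge = 102.5 − 77.25 = 25.25.
Welfare loss = ½ × 2.1218 × 25.25 = $26.79 thousand.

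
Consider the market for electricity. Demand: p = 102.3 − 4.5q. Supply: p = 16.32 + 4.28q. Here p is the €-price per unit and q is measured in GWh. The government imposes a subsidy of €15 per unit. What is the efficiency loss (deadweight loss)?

€12.81

Competitive equilibrium: 102.3 − 4.5q = 16.32 + 4.28q → q* = 9.7927, p* = 58.2328.
The subsidy lowers effective supply by 15: p = 1.32 + 4.28q.
New quantity: 102.3 − 4.5q = 1.32 + 4.28q → q' = 11.5011.
Overproduction Δq = 11.5011 − 9.7927 = 1.7084; wedge = subsidy = 15.
Welfare loss = ½ × 1.7084 × 15 = €12.81.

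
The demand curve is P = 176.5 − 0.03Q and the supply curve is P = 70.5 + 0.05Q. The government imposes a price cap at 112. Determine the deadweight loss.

Competitive equilibrium: 176.5 − 0.03Q = 70.5 + 0.05Q → Q* = 1325, P* = 136.75.
At the ceiling P = 112, quantity supplied = (112 − 70.5)/0.05 = 830.
Willingness to pay at Q' = 830: 176.5 − 0.03·830 = 151.6.
ΔQ = 1325 − 830 = 495; wedge = 151.6 − 112 = 39.6.
DWL = ½ × 495 × 39.6 = 9801.

9801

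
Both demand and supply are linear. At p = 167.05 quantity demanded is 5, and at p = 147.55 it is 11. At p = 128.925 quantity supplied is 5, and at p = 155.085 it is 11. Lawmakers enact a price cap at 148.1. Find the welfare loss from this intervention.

Demand slope = (147.55 − 167.05)/(11 − 5) = −3.25, so p = 183.3 − 3.25q.
Supply slope = (155.085 − 128.925)/(11 − 5) = 4.36, so p = 107.125 + 4.36q.
Competitive equilibrium: 183.3 − 3.25q = 107.125 + 4.36q → q* = 10.0099, p* = 150.768.
At the ceiling p = 148.1, quantity supplied = (148.1 − 107.125)/4.36 = 9.3979.
Willingness to pay at q' = 9.3979: 183.3 − 3.25·9.3979 = 152.7568.
Δq = 10.0099 − 9.3979 = 0.612; wedge = 152.7568 − 148.1 = 4.6568.
DWL = ½ × 0.612 × 4.6568 = 1.42.

1.42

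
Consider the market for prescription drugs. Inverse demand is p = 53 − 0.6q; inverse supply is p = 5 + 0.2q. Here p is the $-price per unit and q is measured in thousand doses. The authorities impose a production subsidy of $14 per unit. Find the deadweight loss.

$122.50 thousand

Competitive equilibrium: 53 − 0.6q = 5 + 0.2q → q* = 60, p* = 17.
The subsidy lowers effective supply by 14: p = 0.2q − 9.
New quantity: 53 − 0.6q = 0.2q − 9 → q' = 77.5.
Overproduction Δq = 77.5 − 60 = 17.5; wedge = subsidy = 14.
DWL = ½ × 17.5 × 14 = $122.50 thousand.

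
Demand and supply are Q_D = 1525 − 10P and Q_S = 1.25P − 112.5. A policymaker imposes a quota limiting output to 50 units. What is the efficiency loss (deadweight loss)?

170.14

In inverse form: demand P = 152.5 − 0.1Q, supply P = 90 + 0.8Q.
Competitive equilibrium: 152.5 − 0.1Q = 90 + 0.8Q → Q* = 69.4444, P* = 145.5556.
At Q = 50: demand price = 152.5 − 0.1·50 = 147.5; supply price = 90 + 0.8·50 = 130.
ΔQ = 69.4444 − 50 = 19.4444; wedge = 147.5 − 130 = 17.5.
DWL = ½ × 19.4444 × 17.5 = 170.14.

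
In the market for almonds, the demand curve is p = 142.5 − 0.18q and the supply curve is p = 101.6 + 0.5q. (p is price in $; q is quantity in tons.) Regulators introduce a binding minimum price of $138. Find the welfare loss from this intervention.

Competitive equilibrium: 142.5 − 0.18q = 101.6 + 0.5q → q* = 60.1471, p* = 131.6735.
At the floor p = 138, quantity demanded = (142.5 − 138)/0.18 = 25.
Sellers' marginal cost at q' = 25: 101.6 + 0.5·25 = 114.1.
Δq = 60.1471 − 25 = 35.1471; wedge = 138 − 114.1 = 23.9.
Deadweight loss = ½ × 35.1471 × 23.9 = $420.01.

$420.01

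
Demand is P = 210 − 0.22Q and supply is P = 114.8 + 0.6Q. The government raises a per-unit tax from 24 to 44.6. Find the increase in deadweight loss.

Competitive equilibrium: 210 − 0.22Q = 114.8 + 0.6Q → Q* = 116.0976, P* = 184.4585.
For a per-unit tax t: ΔQ = t/0.82, so DWL = ½·t·(t/0.82) = t²/1.64.
At t = 24: DWL = 351.22. At t = 44.6: DWL = 1212.902.
Increase = 1212.902 − 351.22 = 861.68.

861.68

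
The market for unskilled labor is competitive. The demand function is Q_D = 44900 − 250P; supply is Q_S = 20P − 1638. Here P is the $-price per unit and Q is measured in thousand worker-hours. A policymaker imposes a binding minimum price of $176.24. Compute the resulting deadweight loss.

$25365.51 thousand

In inverse form: demand P = 179.6 − 0.004Q, supply P = 81.9 + 0.05Q.
Competitive equilibrium: 179.6 − 0.004Q = 81.9 + 0.05Q → Q* = 1809.25926, P* = 172.36296.
At the floor P = 176.24, quantity demanded = (179.6 − 176.24)/0.004 = 840.
Sellers' marginal cost at Q' = 840: 81.9 + 0.05·840 = 123.9.
ΔQ = 1809.25926 − 840 = 969.25926; wedge = 176.24 − 123.9 = 52.34.
The triangle = ½ × 969.25926 × 52.34 = $25365.51 thousand.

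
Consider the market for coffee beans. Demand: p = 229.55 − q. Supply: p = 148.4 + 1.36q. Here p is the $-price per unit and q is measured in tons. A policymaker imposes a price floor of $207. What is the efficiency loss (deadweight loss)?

$165.30

Competitive equilibrium: 229.55 − q = 148.4 + 1.36q → q* = 34.3856, p* = 195.1644.
At the floor p = 207, quantity demanded = (229.55 − 207)/1 = 22.55.
Sellers' marginal cost at q' = 22.55: 148.4 + 1.36·22.55 = 179.068.
Δq = 34.3856 − 22.55 = 11.8356; wedge = 207 − 179.068 = 27.932.
Deadweight loss = ½ × 11.8356 × 27.932 = $165.30.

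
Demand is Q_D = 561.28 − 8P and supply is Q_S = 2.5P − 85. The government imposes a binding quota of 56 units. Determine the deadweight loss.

43.52

In inverse form: demand P = 70.16 − 0.125Q, supply P = 34 + 0.4Q.
Competitive equilibrium: 70.16 − 0.125Q = 34 + 0.4Q → Q* = 68.8762, P* = 61.5505.
At Q = 56: demand price = 70.16 − 0.125·56 = 63.16; supply price = 34 + 0.4·56 = 56.4.
ΔQ = 68.8762 − 56 = 12.8762; wedge = 63.16 − 56.4 = 6.76.
Deadweight loss = ½ × 12.8762 × 6.76 = 43.52.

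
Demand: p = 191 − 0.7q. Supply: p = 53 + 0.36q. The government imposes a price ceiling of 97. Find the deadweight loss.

33.64

Competitive equilibrium: 191 − 0.7q = 53 + 0.36q → q* = 130.1887, p* = 99.8679.
At the ceiling p = 97, quantity supplied = (97 − 53)/0.36 = 122.2222.
Willingness to pay at q' = 122.2222: 191 − 0.7·122.2222 = 105.4445.
Δq = 130.1887 − 122.2222 = 7.9665; wedge = 105.4445 − 97 = 8.4445.
DWL = ½ × 7.9665 × 8.4445 = 33.64.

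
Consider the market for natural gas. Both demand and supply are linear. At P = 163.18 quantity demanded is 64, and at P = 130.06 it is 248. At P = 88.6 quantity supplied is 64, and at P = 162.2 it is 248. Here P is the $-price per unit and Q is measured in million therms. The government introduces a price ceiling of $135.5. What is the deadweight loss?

$37.27 million

Demand slope = (130.06 − 163.18)/(248 − 64) = −0.18, so P = 174.7 − 0.18Q.
Supply slope = (162.2 − 88.6)/(248 − 64) = 0.4, so P = 63 + 0.4Q.
Competitive equilibrium: 174.7 − 0.18Q = 63 + 0.4Q → Q* = 192.5862, P* = 140.0345.
At the ceiling P = 135.5, quantity supplied = (135.5 − 63)/0.4 = 181.25.
Willingness to pay at Q' = 181.25: 174.7 − 0.18·181.25 = 142.075.
ΔQ = 192.5862 − 181.25 = 11.3362; wedge = 142.075 − 135.5 = 6.575.
Deadweight loss = ½ × 11.3362 × 6.575 = $37.27 million.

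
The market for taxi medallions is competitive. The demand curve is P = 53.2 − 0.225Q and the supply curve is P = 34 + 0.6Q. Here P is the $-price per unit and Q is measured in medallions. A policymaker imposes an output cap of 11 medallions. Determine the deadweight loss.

Competitive equilibrium: 53.2 − 0.225Q = 34 + 0.6Q → Q* = 23.2727, P* = 47.9636.
At Q = 11: demand price = 53.2 − 0.225·11 = 50.725; supply price = 34 + 0.6·11 = 40.6.
ΔQ = 23.2727 − 11 = 12.2727; wedge = 50.725 − 40.6 = 10.125.
DWL = ½ × 12.2727 × 10.125 = $62.13.

$62.13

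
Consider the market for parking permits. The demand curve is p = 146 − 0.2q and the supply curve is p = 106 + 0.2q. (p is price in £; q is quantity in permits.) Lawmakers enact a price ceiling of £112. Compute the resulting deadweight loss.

£980

Competitive equilibrium: 146 − 0.2q = 106 + 0.2q → q* = 100, p* = 126.
At the ceiling p = 112, quantity supplied = (112 − 106)/0.2 = 30.
Willingness to pay at q' = 30: 146 − 0.2·30 = 140.
Δq = 100 − 30 = 70; wedge = 140 − 112 = 28.
The triangle = ½ × 70 × 28 = £980.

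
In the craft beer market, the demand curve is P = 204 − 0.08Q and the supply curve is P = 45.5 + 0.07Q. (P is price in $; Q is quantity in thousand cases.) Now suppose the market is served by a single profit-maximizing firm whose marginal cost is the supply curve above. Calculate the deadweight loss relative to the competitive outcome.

$10131.22 thousand

Competitive equilibrium: 204 − 0.08Q = 45.5 + 0.07Q → Q* = 1056.66667, P* = 119.46667.
Marginal revenue: MR = 204 − 0.16Q. Set MR = MC: 204 − 0.16Q = 45.5 + 0.07Q → Q_m = 689.13043.
Price P_m = 204 − 0.08·689.13043 = 148.86957; MC(Q_m) = 45.5 + 0.07·689.13043 = 93.73913.
Competitive Q* = 1056.66667, so ΔQ = 367.53624; wedge = 148.86957 − 93.73913 = 55.13044.
Welfare loss = ½ × 367.53624 × 55.13044 = $10131.22 thousand.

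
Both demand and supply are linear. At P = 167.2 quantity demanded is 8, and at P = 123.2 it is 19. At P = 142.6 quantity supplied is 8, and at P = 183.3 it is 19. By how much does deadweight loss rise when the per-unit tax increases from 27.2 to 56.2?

157.05

Demand slope = (123.2 − 167.2)/(19 − 8) = −4, so P = 199.2 − 4Q.
Supply slope = (183.3 − 142.6)/(19 − 8) = 3.7, so P = 113 + 3.7Q.
Competitive equilibrium: 199.2 − 4Q = 113 + 3.7Q → Q* = 11.1948, P* = 154.4208.
For a per-unit tax t: ΔQ = t/7.7, so DWL = ½·t·(t/7.7) = t²/15.4.
At t = 27.2: DWL = 48.042. At t = 56.2: DWL = 205.094.
Increase = 205.094 − 48.042 = 157.05.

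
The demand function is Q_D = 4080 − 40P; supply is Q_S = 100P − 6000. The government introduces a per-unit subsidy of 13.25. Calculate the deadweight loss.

2508.04

In inverse form: demand P = 102 − 0.025Q, supply P = 60 + 0.01Q.
Competitive equilibrium: 102 − 0.025Q = 60 + 0.01Q → Q* = 1200, P* = 72.
The subsidy lowers effective supply by 13.25: P = 46.75 + 0.01Q.
New quantity: 102 − 0.025Q = 46.75 + 0.01Q → Q' = 1578.5714.
Overproduction ΔQ = 1578.5714 − 1200 = 378.5714; wedge = subsidy = 13.25.
Welfare loss = ½ × 378.5714 × 13.25 = 2508.04.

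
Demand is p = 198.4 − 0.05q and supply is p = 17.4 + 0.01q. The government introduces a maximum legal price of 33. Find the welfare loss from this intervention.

63656.33

Competitive equilibrium: 198.4 − 0.05q = 17.4 + 0.01q → q* = 3016.6667, p* = 47.5667.
At the ceiling p = 33, quantity supplied = (33 − 17.4)/0.01 = 1560.
Willingness to pay at q' = 1560: 198.4 − 0.05·1560 = 120.4.
Δq = 3016.6667 − 1560 = 1456.6667; wedge = 120.4 − 33 = 87.4.
Deadweight loss = ½ × 1456.6667 × 87.4 = 63656.33.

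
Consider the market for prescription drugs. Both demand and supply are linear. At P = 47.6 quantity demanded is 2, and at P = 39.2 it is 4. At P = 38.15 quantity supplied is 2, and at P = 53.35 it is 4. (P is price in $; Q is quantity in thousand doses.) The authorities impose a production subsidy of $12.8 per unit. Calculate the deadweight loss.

$6.94 thousand

Demand slope = (39.2 − 47.6)/(4 − 2) = −4.2, so P = 56 − 4.2Q.
Supply slope = (53.35 − 38.15)/(4 − 2) = 7.6, so P = 22.95 + 7.6Q.
Competitive equilibrium: 56 − 4.2Q = 22.95 + 7.6Q → Q* = 2.8008, P* = 44.2364.
The subsidy lowers effective supply by 12.8: P = 10.15 + 7.6Q.
New quantity: 56 − 4.2Q = 10.15 + 7.6Q → Q' = 3.8856.
Overproduction ΔQ = 3.8856 − 2.8008 = 1.0848; wedge = subsidy = 12.8.
The triangle = ½ × 1.0848 × 12.8 = $6.94 thousand.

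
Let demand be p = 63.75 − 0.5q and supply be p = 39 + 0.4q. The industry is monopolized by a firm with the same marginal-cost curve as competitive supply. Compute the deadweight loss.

43.41

Competitive equilibrium: 63.75 − 0.5q = 39 + 0.4q → q* = 27.5, p* = 50.
Marginal revenue: MR = 63.75 − q. Set MR = MC: 63.75 − q = 39 + 0.4q → q_m = 17.6786.
Price p_m = 63.75 − 0.5·17.6786 = 54.9107; MC(q_m) = 39 + 0.4·17.6786 = 46.0714.
Competitive q* = 27.5, so Δq = 9.8214; wedge = 54.9107 − 46.0714 = 8.8393.
Welfare loss = ½ × 9.8214 × 8.8393 = 43.41.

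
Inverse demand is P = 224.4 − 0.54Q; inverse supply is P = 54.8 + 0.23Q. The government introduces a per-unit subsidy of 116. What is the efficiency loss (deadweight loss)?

Competitive equilibrium: 224.4 − 0.54Q = 54.8 + 0.23Q → Q* = 220.25974, P* = 105.45974.
The subsidy lowers effective supply by 116: P = 0.23Q − 61.2.
New quantity: 224.4 − 0.54Q = 0.23Q − 61.2 → Q' = 370.90909.
Overproduction ΔQ = 370.90909 − 220.25974 = 150.64935; wedge = subsidy = 116.
Deadweight loss = ½ × 150.64935 × 116 = 8737.66.

8737.66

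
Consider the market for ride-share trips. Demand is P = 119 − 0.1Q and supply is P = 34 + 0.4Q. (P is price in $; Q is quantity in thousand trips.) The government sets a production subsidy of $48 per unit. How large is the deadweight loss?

Competitive equilibrium: 119 − 0.1Q = 34 + 0.4Q → Q* = 170, P* = 102.
The subsidy lowers effective supply by 48: P = 0.4Q − 14.
New quantity: 119 − 0.1Q = 0.4Q − 14 → Q' = 266.
Overproduction ΔQ = 266 − 170 = 96; wedge = subsidy = 48.
Welfare loss = ½ × 96 × 48 = $2304 thousand.

$2304 thousand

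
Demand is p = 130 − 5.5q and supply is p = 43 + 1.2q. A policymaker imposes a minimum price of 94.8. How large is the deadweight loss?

145.27

Competitive equilibrium: 130 − 5.5q = 43 + 1.2q → q* = 12.9851, p* = 58.5821.
At the floor p = 94.8, quantity demanded = (130 − 94.8)/5.5 = 6.4.
Sellers' marginal cost at q' = 6.4: 43 + 1.2·6.4 = 50.68.
Δq = 12.9851 − 6.4 = 6.5851; wedge = 94.8 − 50.68 = 44.12.
Deadweight loss = ½ × 6.5851 × 44.12 = 145.27.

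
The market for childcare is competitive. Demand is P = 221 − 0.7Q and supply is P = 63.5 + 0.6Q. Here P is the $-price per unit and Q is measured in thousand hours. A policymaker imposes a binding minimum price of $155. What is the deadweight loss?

Competitive equilibrium: 221 − 0.7Q = 63.5 + 0.6Q → Q* = 121.1538, P* = 136.1923.
At the floor P = 155, quantity demanded = (221 − 155)/0.7 = 94.2857.
Sellers' marginal cost at Q' = 94.2857: 63.5 + 0.6·94.2857 = 120.0714.
ΔQ = 121.1538 − 94.2857 = 26.8681; wedge = 155 − 120.0714 = 34.9286.
The triangle = ½ × 26.8681 × 34.9286 = $469.23 thousand.

$469.23 thousand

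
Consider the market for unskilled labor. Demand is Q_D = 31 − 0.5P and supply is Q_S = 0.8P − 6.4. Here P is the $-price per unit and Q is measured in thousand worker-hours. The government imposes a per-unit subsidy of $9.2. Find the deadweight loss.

$13.02 thousand

In inverse form: demand P = 62 − 2Q, supply P = 8 + 1.25Q.
Competitive equilibrium: 62 − 2Q = 8 + 1.25Q → Q* = 16.6154, P* = 28.7692.
The subsidy lowers effective supply by 9.2: P = 1.25Q − 1.2.
New quantity: 62 − 2Q = 1.25Q − 1.2 → Q' = 19.4462.
Overproduction ΔQ = 19.4462 − 16.6154 = 2.8308; wedge = subsidy = 9.2.
Welfare loss = ½ × 2.8308 × 9.2 = $13.02 thousand.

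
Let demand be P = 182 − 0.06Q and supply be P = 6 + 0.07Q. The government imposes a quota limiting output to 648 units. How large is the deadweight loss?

32384.22

Competitive equilibrium: 182 − 0.06Q = 6 + 0.07Q → Q* = 1353.8462, P* = 100.7692.
At Q = 648: demand price = 182 − 0.06·648 = 143.12; supply price = 6 + 0.07·648 = 51.36.
ΔQ = 1353.8462 − 648 = 705.8462; wedge = 143.12 − 51.36 = 91.76.
Deadweight loss = ½ × 705.8462 × 91.76 = 32384.22.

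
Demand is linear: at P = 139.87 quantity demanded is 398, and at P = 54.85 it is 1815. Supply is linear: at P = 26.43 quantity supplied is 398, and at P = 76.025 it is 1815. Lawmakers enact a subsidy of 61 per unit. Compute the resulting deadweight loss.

Demand slope = (54.85 − 139.87)/(1815 − 398) = −0.06, so P = 163.75 − 0.06Q.
Supply slope = (76.025 − 26.43)/(1815 − 398) = 0.035, so P = 12.5 + 0.035Q.
Competitive equilibrium: 163.75 − 0.06Q = 12.5 + 0.035Q → Q* = 1592.1053, P* = 68.2237.
The subsidy lowers effective supply by 61: P = 0.035Q − 48.5.
New quantity: 163.75 − 0.06Q = 0.035Q − 48.5 → Q' = 2234.2105.
Overproduction ΔQ = 2234.2105 − 1592.1053 = 642.1052; wedge = subsidy = 61.
The triangle = ½ × 642.1052 × 61 = 19584.21.

19584.21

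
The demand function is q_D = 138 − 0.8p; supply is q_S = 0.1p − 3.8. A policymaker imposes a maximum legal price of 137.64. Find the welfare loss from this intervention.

In inverse form: demand p = 172.5 − 1.25q, supply p = 38 + 10q.
Competitive equilibrium: 172.5 − 1.25q = 38 + 10q → q* = 11.9556, p* = 157.5556.
At the ceiling p = 137.64, quantity supplied = (137.64 − 38)/10 = 9.964.
Willingness to pay at q' = 9.964: 172.5 − 1.25·9.964 = 160.045.
Δq = 11.9556 − 9.964 = 1.9916; wedge = 160.045 − 137.64 = 22.405.
The triangle = ½ × 1.9916 × 22.405 = 22.31.

22.31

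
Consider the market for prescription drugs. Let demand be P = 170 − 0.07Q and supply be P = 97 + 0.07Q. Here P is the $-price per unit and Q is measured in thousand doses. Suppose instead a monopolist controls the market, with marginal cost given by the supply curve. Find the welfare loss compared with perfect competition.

$2114.68 thousand

Competitive equilibrium: 170 − 0.07Q = 97 + 0.07Q → Q* = 521.42857, P* = 133.5.
Marginal revenue: MR = 170 − 0.14Q. Set MR = MC: 170 − 0.14Q = 97 + 0.07Q → Q_m = 347.61905.
Price P_m = 170 − 0.07·347.61905 = 145.66667; MC(Q_m) = 97 + 0.07·347.61905 = 121.33333.
Competitive Q* = 521.42857, so ΔQ = 173.80952; wedge = 145.66667 − 121.33333 = 24.33334.
The triangle = ½ × 173.80952 × 24.33334 = $2114.68 thousand.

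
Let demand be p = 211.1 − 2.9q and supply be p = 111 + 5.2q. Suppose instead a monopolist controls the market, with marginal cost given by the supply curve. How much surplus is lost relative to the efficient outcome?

Competitive equilibrium: 211.1 − 2.9q = 111 + 5.2q → q* = 12.358, p* = 175.2617.
Marginal revenue: MR = 211.1 − 5.8q. Set MR = MC: 211.1 − 5.8q = 111 + 5.2q → q_m = 9.1.
Price p_m = 211.1 − 2.9·9.1 = 184.71; MC(q_m) = 111 + 5.2·9.1 = 158.32.
Competitive q* = 12.358, so Δq = 3.258; wedge = 184.71 − 158.32 = 26.39.
The triangle = ½ × 3.258 × 26.39 = 42.99.

42.99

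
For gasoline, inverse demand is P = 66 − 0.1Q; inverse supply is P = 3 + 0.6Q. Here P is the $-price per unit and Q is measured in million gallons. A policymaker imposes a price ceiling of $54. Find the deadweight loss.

$8.75 million

Competitive equilibrium: 66 − 0.1Q = 3 + 0.6Q → Q* = 90, P* = 57.
At the ceiling P = 54, quantity supplied = (54 − 3)/0.6 = 85.
Willingness to pay at Q' = 85: 66 − 0.1·85 = 57.5.
ΔQ = 90 − 85 = 5; wedge = 57.5 − 54 = 3.5.
Welfare loss = ½ × 5 × 3.5 = $8.75 million.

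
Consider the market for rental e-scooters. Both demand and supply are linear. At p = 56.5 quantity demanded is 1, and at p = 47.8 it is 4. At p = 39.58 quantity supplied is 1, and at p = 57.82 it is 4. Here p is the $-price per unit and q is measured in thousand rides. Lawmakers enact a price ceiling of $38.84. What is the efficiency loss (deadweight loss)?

$18.07 thousand

Demand slope = (47.8 − 56.5)/(4 − 1) = −2.9, so p = 59.4 − 2.9q.
Supply slope = (57.82 − 39.58)/(4 − 1) = 6.08, so p = 33.5 + 6.08q.
Competitive equilibrium: 59.4 − 2.9q = 33.5 + 6.08q → q* = 2.8842, p* = 51.0359.
At the ceiling p = 38.84, quantity supplied = (38.84 − 33.5)/6.08 = 0.8783.
Willingness to pay at q' = 0.8783: 59.4 − 2.9·0.8783 = 56.8529.
Δq = 2.8842 − 0.8783 = 2.0059; wedge = 56.8529 − 38.84 = 18.0129.
DWL = ½ × 2.0059 × 18.0129 = $18.07 thousand.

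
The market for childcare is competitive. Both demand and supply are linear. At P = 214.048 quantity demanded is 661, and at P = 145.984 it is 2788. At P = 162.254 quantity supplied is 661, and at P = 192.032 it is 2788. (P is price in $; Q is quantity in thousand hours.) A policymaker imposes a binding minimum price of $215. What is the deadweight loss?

$30720.12 thousand

Demand slope = (145.984 − 214.048)/(2788 − 661) = −0.032, so P = 235.2 − 0.032Q.
Supply slope = (192.032 − 162.254)/(2788 − 661) = 0.014, so P = 153 + 0.014Q.
Competitive equilibrium: 235.2 − 0.032Q = 153 + 0.014Q → Q* = 1786.9565, P* = 178.0174.
At the floor P = 215, quantity demanded = (235.2 − 215)/0.032 = 631.25.
Sellers' marginal cost at Q' = 631.25: 153 + 0.014·631.25 = 161.8375.
ΔQ = 1786.9565 − 631.25 = 1155.7065; wedge = 215 − 161.8375 = 53.1625.
The triangle = ½ × 1155.7065 × 53.1625 = $30720.12 thousand.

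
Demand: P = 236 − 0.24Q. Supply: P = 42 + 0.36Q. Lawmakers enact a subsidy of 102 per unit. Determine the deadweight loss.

8670

Competitive equilibrium: 236 − 0.24Q = 42 + 0.36Q → Q* = 323.3333, P* = 158.4.
The subsidy lowers effective supply by 102: P = 0.36Q − 60.
New quantity: 236 − 0.24Q = 0.36Q − 60 → Q' = 493.3333.
Overproduction ΔQ = 493.3333 − 323.3333 = 170; wedge = subsidy = 102.
Welfare loss = ½ × 170 × 102 = 8670.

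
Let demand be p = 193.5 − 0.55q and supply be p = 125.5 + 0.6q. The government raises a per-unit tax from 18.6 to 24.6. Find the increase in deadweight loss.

Competitive equilibrium: 193.5 − 0.55q = 125.5 + 0.6q → q* = 59.1304, p* = 160.9783.
For a per-unit tax t: Δq = t/1.15, so DWL = ½·t·(t/1.15) = t²/2.3.
At t = 18.6: DWL = 150.417. At t = 24.6: DWL = 263.113.
Increase = 263.113 − 150.417 = 112.70.

112.70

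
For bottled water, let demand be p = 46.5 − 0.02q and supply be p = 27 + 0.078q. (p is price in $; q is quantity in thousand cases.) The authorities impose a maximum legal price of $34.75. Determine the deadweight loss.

Competitive equilibrium: 46.5 − 0.02q = 27 + 0.078q → q* = 198.9796, p* = 42.5204.
At the ceiling p = 34.75, quantity supplied = (34.75 − 27)/0.078 = 99.359.
Willingness to pay at q' = 99.359: 46.5 − 0.02·99.359 = 44.5128.
Δq = 198.9796 − 99.359 = 99.6206; wedge = 44.5128 − 34.75 = 9.7628.
The triangle = ½ × 99.6206 × 9.7628 = $486.29 thousand.

$486.29 thousand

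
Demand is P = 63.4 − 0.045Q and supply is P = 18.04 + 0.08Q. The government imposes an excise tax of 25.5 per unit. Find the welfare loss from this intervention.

2601

Competitive equilibrium: 63.4 − 0.045Q = 18.04 + 0.08Q → Q* = 362.88, P* = 47.0704.
With the tax, the buyer price exceeds the seller price by 25.5: (63.4 − 0.045Q) − (18.04 + 0.08Q) = 25.5 → Q' = 158.88.
ΔQ = 362.88 − 158.88 = 204; the wedge equals the tax, 25.5.
Deadweight loss = ½ × 204 × 25.5 = 2601.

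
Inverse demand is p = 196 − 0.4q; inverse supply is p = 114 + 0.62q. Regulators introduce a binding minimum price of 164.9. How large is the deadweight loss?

Competitive equilibrium: 196 − 0.4q = 114 + 0.62q → q* = 80.3922, p* = 163.8431.
At the floor p = 164.9, quantity demanded = (196 − 164.9)/0.4 = 77.75.
Sellers' marginal cost at q' = 77.75: 114 + 0.62·77.75 = 162.205.
Δq = 80.3922 − 77.75 = 2.6422; wedge = 164.9 − 162.205 = 2.695.
DWL = ½ × 2.6422 × 2.695 = 3.56.

3.56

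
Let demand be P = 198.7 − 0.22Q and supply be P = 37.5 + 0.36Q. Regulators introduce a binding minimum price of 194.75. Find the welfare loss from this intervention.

19600.45

Competitive equilibrium: 198.7 − 0.22Q = 37.5 + 0.36Q → Q* = 277.93103, P* = 137.55517.
At the floor P = 194.75, quantity demanded = (198.7 − 194.75)/0.22 = 17.95455.
Sellers' marginal cost at Q' = 17.95455: 37.5 + 0.36·17.95455 = 43.96364.
ΔQ = 277.93103 − 17.95455 = 259.97648; wedge = 194.75 − 43.96364 = 150.78636.
Welfare loss = ½ × 259.97648 × 150.78636 = 19600.45.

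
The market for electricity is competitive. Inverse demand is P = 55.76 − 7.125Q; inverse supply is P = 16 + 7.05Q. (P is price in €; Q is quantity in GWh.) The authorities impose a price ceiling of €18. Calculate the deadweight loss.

Competitive equilibrium: 55.76 − 7.125Q = 16 + 7.05Q → Q* = 2.8049, P* = 35.7748.
At the ceiling P = 18, quantity supplied = (18 − 16)/7.05 = 0.2837.
Willingness to pay at Q' = 0.2837: 55.76 − 7.125·0.2837 = 53.7386.
ΔQ = 2.8049 − 0.2837 = 2.5212; wedge = 53.7386 − 18 = 35.7386.
DWL = ½ × 2.5212 × 35.7386 = €45.05.

€45.05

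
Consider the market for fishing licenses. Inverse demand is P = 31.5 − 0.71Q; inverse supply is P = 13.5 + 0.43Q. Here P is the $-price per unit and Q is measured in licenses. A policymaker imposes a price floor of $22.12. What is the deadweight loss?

$3.79

Competitive equilibrium: 31.5 − 0.71Q = 13.5 + 0.43Q → Q* = 15.7895, P* = 20.2895.
At the floor P = 22.12, quantity demanded = (31.5 − 22.12)/0.71 = 13.2113.
Sellers' marginal cost at Q' = 13.2113: 13.5 + 0.43·13.2113 = 19.1809.
ΔQ = 15.7895 − 13.2113 = 2.5782; wedge = 22.12 − 19.1809 = 2.9391.
The triangle = ½ × 2.5782 × 2.9391 = $3.79.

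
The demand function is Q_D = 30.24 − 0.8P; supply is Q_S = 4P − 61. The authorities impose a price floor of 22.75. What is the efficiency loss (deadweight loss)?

6.72

In inverse form: demand P = 37.8 − 1.25Q, supply P = 15.25 + 0.25Q.
Competitive equilibrium: 37.8 − 1.25Q = 15.25 + 0.25Q → Q* = 15.0333, P* = 19.0083.
At the floor P = 22.75, quantity demanded = (37.8 − 22.75)/1.25 = 12.04.
Sellers' marginal cost at Q' = 12.04: 15.25 + 0.25·12.04 = 18.26.
ΔQ = 15.0333 − 12.04 = 2.9933; wedge = 22.75 − 18.26 = 4.49.
Welfare loss = ½ × 2.9933 × 4.49 = 6.72.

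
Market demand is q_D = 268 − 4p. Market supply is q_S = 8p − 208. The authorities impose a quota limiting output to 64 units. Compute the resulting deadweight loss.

In inverse form: demand p = 67 − 0.25q, supply p = 26 + 0.125q.
Competitive equilibrium: 67 − 0.25q = 26 + 0.125q → q* = 109.3333, p* = 39.6667.
At q = 64: demand price = 67 − 0.25·64 = 51; supply price = 26 + 0.125·64 = 34.
Δq = 109.3333 − 64 = 45.3333; wedge = 51 − 34 = 17.
Deadweight loss = ½ × 45.3333 × 17 = 385.33.

385.33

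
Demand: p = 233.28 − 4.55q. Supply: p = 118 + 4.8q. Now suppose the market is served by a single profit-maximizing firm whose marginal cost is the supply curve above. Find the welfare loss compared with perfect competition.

76.15

Competitive equilibrium: 233.28 − 4.55q = 118 + 4.8q → q* = 12.3294, p* = 177.1812.
Marginal revenue: MR = 233.28 − 9.1q. Set MR = MC: 233.28 − 9.1q = 118 + 4.8q → q_m = 8.2935.
Price p_m = 233.28 − 4.55·8.2935 = 195.5446; MC(q_m) = 118 + 4.8·8.2935 = 157.8088.
Competitive q* = 12.3294, so Δq = 4.0359; wedge = 195.5446 − 157.8088 = 37.7358.
DWL = ½ × 4.0359 × 37.7358 = 76.15.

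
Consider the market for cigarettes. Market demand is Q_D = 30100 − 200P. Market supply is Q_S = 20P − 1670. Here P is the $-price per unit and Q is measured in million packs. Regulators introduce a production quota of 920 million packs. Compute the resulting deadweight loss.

$2445.09 million

In inverse form: demand P = 150.5 − 0.005Q, supply P = 83.5 + 0.05Q.
Competitive equilibrium: 150.5 − 0.005Q = 83.5 + 0.05Q → Q* = 1218.1818, P* = 144.4091.
At Q = 920: demand price = 150.5 − 0.005·920 = 145.9; supply price = 83.5 + 0.05·920 = 129.5.
ΔQ = 1218.1818 − 920 = 298.1818; wedge = 145.9 − 129.5 = 16.4.
DWL = ½ × 298.1818 × 16.4 = $2445.09 million.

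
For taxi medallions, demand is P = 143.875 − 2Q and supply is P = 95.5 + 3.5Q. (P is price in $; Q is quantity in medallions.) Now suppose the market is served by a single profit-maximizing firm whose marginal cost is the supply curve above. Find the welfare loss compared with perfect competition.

Competitive equilibrium: 143.875 − 2Q = 95.5 + 3.5Q → Q* = 8.7955, P* = 126.2841.
Marginal revenue: MR = 143.875 − 4Q. Set MR = MC: 143.875 − 4Q = 95.5 + 3.5Q → Q_m = 6.45.
Price P_m = 143.875 − 2·6.45 = 130.975; MC(Q_m) = 95.5 + 3.5·6.45 = 118.075.
Competitive Q* = 8.7955, so ΔQ = 2.3455; wedge = 130.975 − 118.075 = 12.9.
Welfare loss = ½ × 2.3455 × 12.9 = $15.13.

$15.13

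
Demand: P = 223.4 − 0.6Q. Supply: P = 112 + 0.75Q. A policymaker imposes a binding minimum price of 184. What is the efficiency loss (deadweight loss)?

191.69

Competitive equilibrium: 223.4 − 0.6Q = 112 + 0.75Q → Q* = 82.5185, P* = 173.8889.
At the floor P = 184, quantity demanded = (223.4 − 184)/0.6 = 65.6667.
Sellers' marginal cost at Q' = 65.6667: 112 + 0.75·65.6667 = 161.25.
ΔQ = 82.5185 − 65.6667 = 16.8518; wedge = 184 − 161.25 = 22.75.
Welfare loss = ½ × 16.8518 × 22.75 = 191.69.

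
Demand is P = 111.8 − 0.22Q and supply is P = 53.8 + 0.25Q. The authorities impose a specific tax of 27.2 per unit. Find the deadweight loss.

Competitive equilibrium: 111.8 − 0.22Q = 53.8 + 0.25Q → Q* = 123.4043, P* = 84.6511.
With the tax, the buyer price exceeds the seller price by 27.2: (111.8 − 0.22Q) − (53.8 + 0.25Q) = 27.2 → Q' = 65.5319.
ΔQ = 123.4043 − 65.5319 = 57.8724; the wedge equals the tax, 27.2.
The triangle = ½ × 57.8724 × 27.2 = 787.06.

787.06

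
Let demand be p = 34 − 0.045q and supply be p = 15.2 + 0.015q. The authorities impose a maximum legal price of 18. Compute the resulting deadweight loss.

481.33

Competitive equilibrium: 34 − 0.045q = 15.2 + 0.015q → q* = 313.3333, p* = 19.9.
At the ceiling p = 18, quantity supplied = (18 − 15.2)/0.015 = 186.6667.
Willingness to pay at q' = 186.6667: 34 − 0.045·186.6667 = 25.6.
Δq = 313.3333 − 186.6667 = 126.6666; wedge = 25.6 − 18 = 7.6.
DWL = ½ × 126.6666 × 7.6 = 481.33.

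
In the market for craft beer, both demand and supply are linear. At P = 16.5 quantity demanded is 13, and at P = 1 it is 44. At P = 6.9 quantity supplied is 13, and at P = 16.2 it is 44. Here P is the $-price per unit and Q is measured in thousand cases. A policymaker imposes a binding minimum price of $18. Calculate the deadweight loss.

$90 thousand

Demand slope = (1 − 16.5)/(44 − 13) = −0.5, so P = 23 − 0.5Q.
Supply slope = (16.2 − 6.9)/(44 − 13) = 0.3, so P = 3 + 0.3Q.
Competitive equilibrium: 23 − 0.5Q = 3 + 0.3Q → Q* = 25, P* = 10.5.
At the floor P = 18, quantity demanded = (23 − 18)/0.5 = 10.
Sellers' marginal cost at Q' = 10: 3 + 0.3·10 = 6.
ΔQ = 25 − 10 = 15; wedge = 18 − 6 = 12.
DWL = ½ × 15 × 12 = $90 thousand.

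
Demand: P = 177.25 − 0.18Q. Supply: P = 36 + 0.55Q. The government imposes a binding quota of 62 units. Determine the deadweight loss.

6311.01

Competitive equilibrium: 177.25 − 0.18Q = 36 + 0.55Q → Q* = 193.49315, P* = 142.42123.
At Q = 62: demand price = 177.25 − 0.18·62 = 166.09; supply price = 36 + 0.55·62 = 70.1.
ΔQ = 193.49315 − 62 = 131.49315; wedge = 166.09 − 70.1 = 95.99.
Welfare loss = ½ × 131.49315 × 95.99 = 6311.01.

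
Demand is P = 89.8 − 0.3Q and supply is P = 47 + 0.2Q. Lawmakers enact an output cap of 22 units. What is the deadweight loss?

1011.24

Competitive equilibrium: 89.8 − 0.3Q = 47 + 0.2Q → Q* = 85.6, P* = 64.12.
At Q = 22: demand price = 89.8 − 0.3·22 = 83.2; supply price = 47 + 0.2·22 = 51.4.
ΔQ = 85.6 − 22 = 63.6; wedge = 83.2 − 51.4 = 31.8.
Deadweight loss = ½ × 63.6 × 31.8 = 1011.24.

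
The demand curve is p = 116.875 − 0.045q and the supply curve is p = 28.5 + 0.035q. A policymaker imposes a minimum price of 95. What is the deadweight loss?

15305.47

Competitive equilibrium: 116.875 − 0.045q = 28.5 + 0.035q → q* = 1104.6875, p* = 67.1641.
At the floor p = 95, quantity demanded = (116.875 − 95)/0.045 = 486.1111.
Sellers' marginal cost at q' = 486.1111: 28.5 + 0.035·486.1111 = 45.5139.
Δq = 1104.6875 − 486.1111 = 618.5764; wedge = 95 − 45.5139 = 49.4861.
DWL = ½ × 618.5764 × 49.4861 = 15305.47.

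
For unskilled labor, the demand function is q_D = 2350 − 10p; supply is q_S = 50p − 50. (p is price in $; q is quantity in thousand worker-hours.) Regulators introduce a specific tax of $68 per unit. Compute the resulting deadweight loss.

In inverse form: demand p = 235 − 0.1q, supply p = 1 + 0.02q.
Competitive equilibrium: 235 − 0.1q = 1 + 0.02q → q* = 1950, p* = 40.
With the tax, the buyer price exceeds the seller price by 68: (235 − 0.1q) − (1 + 0.02q) = 68 → q' = 1383.3333.
Δq = 1950 − 1383.3333 = 566.6667; the wedge equals the tax, 68.
Welfare loss = ½ × 566.6667 × 68 = $19266.67 thousand.

$19266.67 thousand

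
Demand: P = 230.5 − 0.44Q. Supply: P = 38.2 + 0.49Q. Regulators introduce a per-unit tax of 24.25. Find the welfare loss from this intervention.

316.16

Competitive equilibrium: 230.5 − 0.44Q = 38.2 + 0.49Q → Q* = 206.7742, P* = 139.5194.
With the tax, the buyer price exceeds the seller price by 24.25: (230.5 − 0.44Q) − (38.2 + 0.49Q) = 24.25 → Q' = 180.6989.
ΔQ = 206.7742 − 180.6989 = 26.0753; the wedge equals the tax, 24.25.
The triangle = ½ × 26.0753 × 24.25 = 316.16.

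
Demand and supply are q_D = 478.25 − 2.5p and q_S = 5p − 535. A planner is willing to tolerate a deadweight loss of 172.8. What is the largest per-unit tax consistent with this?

14.4

In inverse form: demand p = 191.3 − 0.4q, supply p = 107 + 0.2q.
Competitive equilibrium: 191.3 − 0.4q = 107 + 0.2q → q* = 140.5, p* = 135.1.
A tax t gives Δq = t/0.6 and wedge t, so DWL = t²/1.2.
t²/1.2 = 172.8 → t² = 207.36 → t = 14.4.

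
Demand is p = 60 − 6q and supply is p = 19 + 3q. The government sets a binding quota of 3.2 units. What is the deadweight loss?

8.27

Competitive equilibrium: 60 − 6q = 19 + 3q → q* = 4.5556, p* = 32.6667.
At q = 3.2: demand price = 60 − 6·3.2 = 40.8; supply price = 19 + 3·3.2 = 28.6.
Δq = 4.5556 − 3.2 = 1.3556; wedge = 40.8 − 28.6 = 12.2.
Deadweight loss = ½ × 1.3556 × 12.2 = 8.27.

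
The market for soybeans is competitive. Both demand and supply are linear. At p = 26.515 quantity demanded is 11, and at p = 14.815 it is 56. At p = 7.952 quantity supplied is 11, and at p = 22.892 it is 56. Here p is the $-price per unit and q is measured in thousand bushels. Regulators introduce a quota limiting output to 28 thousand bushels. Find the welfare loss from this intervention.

$61.01 thousand

Demand slope = (14.815 − 26.515)/(56 − 11) = −0.26, so p = 29.375 − 0.26q.
Supply slope = (22.892 − 7.952)/(56 − 11) = 0.332, so p = 4.3 + 0.332q.
Competitive equilibrium: 29.375 − 0.26q = 4.3 + 0.332q → q* = 42.3564, p* = 18.3623.
At q = 28: demand price = 29.375 − 0.26·28 = 22.095; supply price = 4.3 + 0.332·28 = 13.596.
Δq = 42.3564 − 28 = 14.3564; wedge = 22.095 − 13.596 = 8.499.
DWL = ½ × 14.3564 × 8.499 = $61.01 thousand.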